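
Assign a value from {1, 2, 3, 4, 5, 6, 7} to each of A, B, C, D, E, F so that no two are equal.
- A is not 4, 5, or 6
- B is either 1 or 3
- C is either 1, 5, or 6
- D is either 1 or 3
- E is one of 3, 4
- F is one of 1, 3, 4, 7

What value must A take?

2

B and D between them cover only {1, 3} — a naked pair. Remove those values from A, C, E, F.
E's domain is down to {4}, so E = 4. Remove 4 from F.
F must be 7 (only option left). Remove 7 from A.
So A = 2.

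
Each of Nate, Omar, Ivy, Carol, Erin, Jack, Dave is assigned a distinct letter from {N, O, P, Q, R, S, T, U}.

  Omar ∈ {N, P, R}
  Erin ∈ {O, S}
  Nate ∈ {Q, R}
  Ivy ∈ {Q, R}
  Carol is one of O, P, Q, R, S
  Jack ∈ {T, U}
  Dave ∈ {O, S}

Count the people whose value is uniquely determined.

The 2 variables Nate and Ivy are confined to {Q, R}, which locks those values in; drop them from Omar, Carol.
Erin and Dave share exactly the 2 values {O, S}; by pigeonhole those values go to them, so strike O, S from Carol.
Carol's domain is down to {P}, so Carol = P. Remove P from Omar.
That leaves Omar = N.
Determined: Omar=N, Carol=P. The other people each still have more than one consistent value. That makes 2.

2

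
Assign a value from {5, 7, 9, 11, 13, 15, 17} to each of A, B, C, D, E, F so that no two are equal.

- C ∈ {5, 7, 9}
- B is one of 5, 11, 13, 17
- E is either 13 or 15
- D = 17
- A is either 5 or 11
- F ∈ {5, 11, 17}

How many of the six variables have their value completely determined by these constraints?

3

D must be 17 (only option left). So B, F can't be 17.
A and F share exactly the 2 values {5, 11}; by pigeonhole those values go to them, so strike 5, 11 from B, C.
B has just one choice, so B = 13. Remove 13 from E.
E's domain is down to {15}, so E = 15.
Determined: B=13, D=17, E=15. The other variables each still have more than one consistent value. That makes 3.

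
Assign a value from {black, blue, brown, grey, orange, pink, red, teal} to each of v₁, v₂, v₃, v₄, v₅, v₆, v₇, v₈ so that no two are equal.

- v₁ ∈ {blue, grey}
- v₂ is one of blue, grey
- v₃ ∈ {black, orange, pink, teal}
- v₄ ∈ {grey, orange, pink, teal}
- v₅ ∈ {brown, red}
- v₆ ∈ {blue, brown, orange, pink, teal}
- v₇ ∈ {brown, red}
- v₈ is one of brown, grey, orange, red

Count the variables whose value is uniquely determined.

Among the 8 variables, black fits only v₃ (and all 8 values in {black, blue, brown, grey, orange, pink, red, teal} must be used), so v₃ = black.
v₁ and v₂ between them cover only {blue, grey} — a naked pair. Remove those values from v₄, v₆, v₈.
The 2 variables v₅ and v₇ are confined to {brown, red}, which locks those values in; drop them from v₆, v₈.
v₈ has just one choice, so v₈ = orange. Strike orange from v₄, v₆.
Determined: v₃=black, v₈=orange. The other variables each still have more than one consistent value. That makes 2.

2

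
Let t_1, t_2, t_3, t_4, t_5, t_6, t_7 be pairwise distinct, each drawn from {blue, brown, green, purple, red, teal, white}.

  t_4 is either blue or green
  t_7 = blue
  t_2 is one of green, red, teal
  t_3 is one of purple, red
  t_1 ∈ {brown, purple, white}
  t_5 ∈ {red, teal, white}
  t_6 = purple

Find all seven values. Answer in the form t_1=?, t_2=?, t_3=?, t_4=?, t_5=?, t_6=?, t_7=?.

t_6 must be purple (only option left). So t_1, t_3 can't be purple.
t_7's domain is down to {blue}, so t_7 = blue. Eliminate blue elsewhere: t_4.
t_3 must be red (only option left). So t_2, t_5 can't be red.
t_4 must be green (only option left). Eliminate green elsewhere: t_2.
t_2's domain is down to {teal}, so t_2 = teal. Strike teal from t_5.
That leaves t_5 = white. Eliminate white elsewhere: t_1.
t_1 has just one choice, so t_1 = brown.

t_1=brown, t_2=teal, t_3=red, t_4=green, t_5=white, t_6=purple, t_7=blue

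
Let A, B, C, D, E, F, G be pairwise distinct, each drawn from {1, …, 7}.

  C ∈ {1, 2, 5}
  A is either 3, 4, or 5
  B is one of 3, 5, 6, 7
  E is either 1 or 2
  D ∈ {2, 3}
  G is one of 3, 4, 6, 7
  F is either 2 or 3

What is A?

D and F between them cover only {2, 3} — a naked pair. Remove those values from A, B, C, E, G.
E has just one choice, so E = 1. So C can't be 1.
That leaves C = 5. Eliminate 5 elsewhere: A, B.
So A = 4.

4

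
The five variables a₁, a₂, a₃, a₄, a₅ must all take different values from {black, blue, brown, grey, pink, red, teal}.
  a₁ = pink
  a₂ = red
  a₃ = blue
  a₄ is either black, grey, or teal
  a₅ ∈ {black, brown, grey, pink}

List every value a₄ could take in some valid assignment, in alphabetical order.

a₁'s domain is down to {pink}, so a₁ = pink. Strike pink from a₅.
a₂'s domain is down to {red}, so a₂ = red.
a₃ must be blue (only option left).
No further eliminations apply; a₄ can still be any of black, grey, teal.

black, grey, teal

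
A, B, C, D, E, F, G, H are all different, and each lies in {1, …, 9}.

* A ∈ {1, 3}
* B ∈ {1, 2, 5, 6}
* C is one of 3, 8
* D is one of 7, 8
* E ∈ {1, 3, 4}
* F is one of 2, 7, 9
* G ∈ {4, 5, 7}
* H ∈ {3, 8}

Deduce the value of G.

5

C and H share exactly the 2 values {3, 8}; by pigeonhole those values go to them, so strike 3, 8 from A, D, E.
A's domain is down to {1}, so A = 1. Remove 1 from B, E.
D's domain is down to {7}, so D = 7. Remove 7 from F, G.
E's domain is down to {4}, so E = 4. Remove 4 from G.
So G = 5.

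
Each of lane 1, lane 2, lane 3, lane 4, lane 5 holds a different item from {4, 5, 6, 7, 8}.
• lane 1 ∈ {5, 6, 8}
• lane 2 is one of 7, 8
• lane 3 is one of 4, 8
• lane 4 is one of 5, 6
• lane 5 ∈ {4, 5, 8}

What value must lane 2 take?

7

The 5 variables draw from only 5 values {4, 5, 6, 7, 8}, so each is used; only lane 2 can be 7, hence lane 2 = 7.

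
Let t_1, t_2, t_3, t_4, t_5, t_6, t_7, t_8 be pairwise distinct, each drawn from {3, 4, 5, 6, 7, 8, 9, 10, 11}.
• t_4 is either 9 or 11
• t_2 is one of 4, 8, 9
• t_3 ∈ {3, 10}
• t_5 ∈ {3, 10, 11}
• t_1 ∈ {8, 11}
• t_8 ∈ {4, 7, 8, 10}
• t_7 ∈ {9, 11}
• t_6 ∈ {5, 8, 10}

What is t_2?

The 8 variables draw from only 8 values {3, 4, 5, 7, 8, 9, 10, 11}, so each is used; only t_6 can be 5, hence t_6 = 5.
Among the 7 still-open variables, 7 fits only t_8 (and all 7 values in {3, 4, 7, 8, 9, 10, 11} must be used), so t_8 = 7.
The 6 still-open variables together cover exactly {3, 4, 8, 9, 10, 11} — 6 values for 6 variables — and 4 appears only in t_2's list, so t_2 = 4.

4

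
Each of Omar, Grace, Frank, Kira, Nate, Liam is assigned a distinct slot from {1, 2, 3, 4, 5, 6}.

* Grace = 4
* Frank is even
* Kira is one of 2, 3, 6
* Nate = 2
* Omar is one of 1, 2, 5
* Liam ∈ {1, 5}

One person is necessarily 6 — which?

Grace must be 4 (only option left). So Frank can't be 4.
That leaves Nate = 2. Remove 2 from Omar, Frank, Kira.
So 6 goes to Frank.

Frank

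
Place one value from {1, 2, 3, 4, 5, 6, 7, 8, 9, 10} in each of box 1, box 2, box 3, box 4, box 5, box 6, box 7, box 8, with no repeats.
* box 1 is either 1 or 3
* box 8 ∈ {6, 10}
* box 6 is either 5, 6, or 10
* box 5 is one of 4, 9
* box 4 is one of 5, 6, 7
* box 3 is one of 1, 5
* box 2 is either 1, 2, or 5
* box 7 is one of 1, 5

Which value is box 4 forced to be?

box 3 and box 7 between them cover only {1, 5} — a naked pair. Remove those values from box 1, box 2, box 4, box 6.
That leaves box 1 = 3.
box 2's domain is down to {2}, so box 2 = 2.
box 6 and box 8 share exactly the 2 values {6, 10}; by pigeonhole those values go to them, so strike 6, 10 from box 4.
So box 4 = 7.

7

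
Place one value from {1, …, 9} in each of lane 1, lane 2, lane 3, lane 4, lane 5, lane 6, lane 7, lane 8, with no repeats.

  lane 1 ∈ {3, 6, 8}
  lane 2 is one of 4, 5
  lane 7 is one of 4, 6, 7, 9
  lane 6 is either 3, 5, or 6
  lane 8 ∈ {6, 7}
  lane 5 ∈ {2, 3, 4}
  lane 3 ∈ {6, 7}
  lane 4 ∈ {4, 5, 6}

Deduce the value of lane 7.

9

The 8 variables draw from only 8 values {2, 3, 4, 5, 6, 7, 8, 9}, so each is used; only lane 5 can be 2, hence lane 5 = 2.
The 7 still-open variables together cover exactly {3, 4, 5, 6, 7, 8, 9} — 7 values for 7 variables — and 8 appears only in lane 1's list, so lane 1 = 8.
The 6 still-open variables together cover exactly {3, 4, 5, 6, 7, 9} — 6 values for 6 variables — and 3 appears only in lane 6's list, so lane 6 = 3.
Among the 5 still-open variables, 9 fits only lane 7 (and all 5 values in {4, 5, 6, 7, 9} must be used), so lane 7 = 9.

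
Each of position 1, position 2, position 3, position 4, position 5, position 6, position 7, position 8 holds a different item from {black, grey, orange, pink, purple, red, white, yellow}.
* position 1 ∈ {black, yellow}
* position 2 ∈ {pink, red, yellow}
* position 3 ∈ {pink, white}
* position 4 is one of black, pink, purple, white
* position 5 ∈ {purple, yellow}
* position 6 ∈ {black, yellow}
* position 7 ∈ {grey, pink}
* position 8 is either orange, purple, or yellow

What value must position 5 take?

purple

The 8 variables draw from only 8 values {black, grey, orange, pink, purple, red, white, yellow}, so each is used; only position 7 can be grey, hence position 7 = grey.
The 7 still-open variables draw from only 7 values {black, orange, pink, purple, red, white, yellow}, so each is used; only position 8 can be orange, hence position 8 = orange.
Among the 6 still-open variables, red fits only position 2 (and all 6 values in {black, pink, purple, red, white, yellow} must be used), so position 2 = red.
position 1 and position 6 between them cover only {black, yellow} — a naked pair. Remove those values from position 4, position 5.
So position 5 = purple.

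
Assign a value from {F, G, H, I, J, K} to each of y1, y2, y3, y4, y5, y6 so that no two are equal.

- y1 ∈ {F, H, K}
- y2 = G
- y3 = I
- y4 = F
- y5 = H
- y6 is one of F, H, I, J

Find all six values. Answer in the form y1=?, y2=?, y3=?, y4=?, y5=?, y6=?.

y1=K, y2=G, y3=I, y4=F, y5=H, y6=J

y2's domain is down to {G}, so y2 = G.
y3 must be I (only option left). So y6 can't be I.
y4 has just one choice, so y4 = F. Eliminate F elsewhere: y1, y6.
y5 has just one choice, so y5 = H. Remove H from y1, y6.
That leaves y6 = J.
y1 has just one choice, so y1 = K.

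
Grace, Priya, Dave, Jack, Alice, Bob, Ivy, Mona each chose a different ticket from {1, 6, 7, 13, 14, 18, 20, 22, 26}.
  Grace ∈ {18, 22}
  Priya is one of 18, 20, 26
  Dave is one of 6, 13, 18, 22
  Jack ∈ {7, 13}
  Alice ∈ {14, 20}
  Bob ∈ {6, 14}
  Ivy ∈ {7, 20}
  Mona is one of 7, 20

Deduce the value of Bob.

The 8 variables together cover exactly {6, 7, 13, 14, 18, 20, 22, 26} — 8 values for 8 variables — and 26 appears only in Priya's list, so Priya = 26.
Ivy and Mona between them cover only {7, 20} — a naked pair. Remove those values from Jack, Alice.
Jack must be 13 (only option left). So Dave can't be 13.
Alice must be 14 (only option left). So Bob can't be 14.
So Bob = 6.

6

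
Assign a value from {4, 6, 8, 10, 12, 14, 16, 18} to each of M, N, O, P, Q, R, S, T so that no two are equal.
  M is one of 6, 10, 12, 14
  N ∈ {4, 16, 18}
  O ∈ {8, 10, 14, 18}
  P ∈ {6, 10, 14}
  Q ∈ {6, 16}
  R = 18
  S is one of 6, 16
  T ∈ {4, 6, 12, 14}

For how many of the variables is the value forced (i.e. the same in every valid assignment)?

3

R has just one choice, so R = 18. Strike 18 from N, O.
The 7 still-open variables together cover exactly {4, 6, 8, 10, 12, 14, 16} — 7 values for 7 variables — and 8 appears only in O's list, so O = 8.
Q and S between them cover only {6, 16} — a naked pair. Remove those values from M, N, P, T.
That leaves N = 4. Remove 4 from T.
Determined: N=4, O=8, R=18. The other variables each still have more than one consistent value. That makes 3.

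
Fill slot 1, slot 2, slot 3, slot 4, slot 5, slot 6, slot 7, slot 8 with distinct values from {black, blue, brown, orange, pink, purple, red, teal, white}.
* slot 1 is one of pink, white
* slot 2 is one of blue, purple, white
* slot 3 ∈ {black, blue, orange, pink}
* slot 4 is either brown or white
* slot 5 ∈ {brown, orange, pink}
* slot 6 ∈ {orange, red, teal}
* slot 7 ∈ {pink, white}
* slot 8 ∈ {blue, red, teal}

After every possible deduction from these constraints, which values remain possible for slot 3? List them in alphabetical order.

slot 1 and slot 7 share exactly the 2 values {pink, white}; by pigeonhole those values go to them, so strike pink, white from slot 2, slot 3, slot 4, slot 5.
slot 4 has just one choice, so slot 4 = brown. Remove brown from slot 5.
slot 5 has just one choice, so slot 5 = orange. Eliminate orange elsewhere: slot 3, slot 6.
No further eliminations apply; slot 3 can still be any of black, blue.

black, blue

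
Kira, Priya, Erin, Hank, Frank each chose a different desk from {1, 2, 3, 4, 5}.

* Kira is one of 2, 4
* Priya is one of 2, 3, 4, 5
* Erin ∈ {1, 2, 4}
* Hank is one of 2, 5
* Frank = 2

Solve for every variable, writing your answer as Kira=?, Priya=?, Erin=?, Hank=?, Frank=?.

Kira=4, Priya=3, Erin=1, Hank=5, Frank=2

Frank's domain is down to {2}, so Frank = 2. Strike 2 from Kira, Priya, Erin, Hank.
That leaves Kira = 4. Eliminate 4 elsewhere: Priya, Erin.
Erin has just one choice, so Erin = 1.
Hank's domain is down to {5}, so Hank = 5. So Priya can't be 5.
That leaves Priya = 3.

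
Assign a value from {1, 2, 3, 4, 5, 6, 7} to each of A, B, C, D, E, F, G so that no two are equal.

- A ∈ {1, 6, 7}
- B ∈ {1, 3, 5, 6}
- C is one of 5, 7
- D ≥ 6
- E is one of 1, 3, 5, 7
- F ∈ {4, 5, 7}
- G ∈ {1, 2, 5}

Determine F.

4

Among the 7 variables, 2 fits only G (and all 7 values in {1, 2, 3, 4, 5, 6, 7} must be used), so G = 2.
The 6 still-open variables together cover exactly {1, 3, 4, 5, 6, 7} — 6 values for 6 variables — and 4 appears only in F's list, so F = 4.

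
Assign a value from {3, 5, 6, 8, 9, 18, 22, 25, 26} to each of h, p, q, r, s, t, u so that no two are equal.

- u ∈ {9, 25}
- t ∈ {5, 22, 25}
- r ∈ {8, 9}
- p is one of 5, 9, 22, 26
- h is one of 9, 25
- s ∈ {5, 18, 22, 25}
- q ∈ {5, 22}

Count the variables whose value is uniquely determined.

3

Among the 7 variables, 8 fits only r (and all 7 values in {5, 8, 9, 18, 22, 25, 26} must be used), so r = 8.
The 6 still-open variables draw from only 6 values {5, 9, 18, 22, 25, 26}, so each is used; only s can be 18, hence s = 18.
The 5 still-open variables draw from only 5 values {5, 9, 22, 25, 26}, so each is used; only p can be 26, hence p = 26.
The 2 variables h and u are confined to {9, 25}, which locks those values in; drop them from t.
Determined: p=26, r=8, s=18. The other variables each still have more than one consistent value. That makes 3.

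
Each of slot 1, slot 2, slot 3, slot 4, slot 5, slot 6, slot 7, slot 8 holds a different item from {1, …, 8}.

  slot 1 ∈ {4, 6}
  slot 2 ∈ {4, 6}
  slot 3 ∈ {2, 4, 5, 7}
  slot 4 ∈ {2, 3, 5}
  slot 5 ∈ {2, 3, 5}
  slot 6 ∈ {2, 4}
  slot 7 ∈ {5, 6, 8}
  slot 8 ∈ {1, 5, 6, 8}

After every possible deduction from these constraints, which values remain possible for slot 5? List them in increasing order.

3, 5

The 8 variables together cover exactly {1, 2, 3, 4, 5, 6, 7, 8} — 8 values for 8 variables — and 1 appears only in slot 8's list, so slot 8 = 1.
The 7 still-open variables draw from only 7 values {2, 3, 4, 5, 6, 7, 8}, so each is used; only slot 3 can be 7, hence slot 3 = 7.
Among the 6 still-open variables, 8 fits only slot 7 (and all 6 values in {2, 3, 4, 5, 6, 8} must be used), so slot 7 = 8.
slot 1 and slot 2 share exactly the 2 values {4, 6}; by pigeonhole those values go to them, so strike 4, 6 from slot 6.
slot 6 must be 2 (only option left). Remove 2 from slot 4, slot 5.
No further eliminations apply; slot 5 can still be any of 3, 5.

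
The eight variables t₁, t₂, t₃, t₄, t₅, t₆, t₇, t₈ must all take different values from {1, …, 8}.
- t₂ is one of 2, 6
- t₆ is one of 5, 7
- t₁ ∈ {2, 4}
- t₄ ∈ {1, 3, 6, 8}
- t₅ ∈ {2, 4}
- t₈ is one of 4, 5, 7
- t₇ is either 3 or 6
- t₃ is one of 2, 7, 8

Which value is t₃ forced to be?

The 8 variables draw from only 8 values {1, 2, 3, 4, 5, 6, 7, 8}, so each is used; only t₄ can be 1, hence t₄ = 1.
The 7 still-open variables together cover exactly {2, 3, 4, 5, 6, 7, 8} — 7 values for 7 variables — and 3 appears only in t₇'s list, so t₇ = 3.
The 6 still-open variables together cover exactly {2, 4, 5, 6, 7, 8} — 6 values for 6 variables — and 6 appears only in t₂'s list, so t₂ = 6.
The 5 still-open variables draw from only 5 values {2, 4, 5, 7, 8}, so each is used; only t₃ can be 8, hence t₃ = 8.

8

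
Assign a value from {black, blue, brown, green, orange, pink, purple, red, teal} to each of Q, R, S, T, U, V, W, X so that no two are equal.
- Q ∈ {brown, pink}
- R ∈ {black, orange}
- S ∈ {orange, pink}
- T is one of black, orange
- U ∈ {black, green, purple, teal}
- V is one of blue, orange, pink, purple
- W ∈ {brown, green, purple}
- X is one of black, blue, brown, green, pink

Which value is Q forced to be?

brown

The 8 variables together cover exactly {black, blue, brown, green, orange, pink, purple, teal} — 8 values for 8 variables — and teal appears only in U's list, so U = teal.
R and T share exactly the 2 values {black, orange}; by pigeonhole those values go to them, so strike black, orange from S, V, X.
S must be pink (only option left). Strike pink from Q, V, X.
So Q = brown.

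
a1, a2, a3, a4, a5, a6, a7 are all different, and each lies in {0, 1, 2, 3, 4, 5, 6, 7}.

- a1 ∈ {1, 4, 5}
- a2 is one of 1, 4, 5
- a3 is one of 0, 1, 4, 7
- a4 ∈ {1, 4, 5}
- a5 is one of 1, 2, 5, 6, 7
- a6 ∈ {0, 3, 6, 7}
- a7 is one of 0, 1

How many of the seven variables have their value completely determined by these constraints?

2

a1, a2, a4 between them cover only {1, 4, 5} — a naked triple. Remove those values from a3, a5, a7.
a7's domain is down to {0}, so a7 = 0. So a3, a6 can't be 0.
a3's domain is down to {7}, so a3 = 7. Remove 7 from a5, a6.
Determined: a3=7, a7=0. The other variables each still have more than one consistent value. That makes 2.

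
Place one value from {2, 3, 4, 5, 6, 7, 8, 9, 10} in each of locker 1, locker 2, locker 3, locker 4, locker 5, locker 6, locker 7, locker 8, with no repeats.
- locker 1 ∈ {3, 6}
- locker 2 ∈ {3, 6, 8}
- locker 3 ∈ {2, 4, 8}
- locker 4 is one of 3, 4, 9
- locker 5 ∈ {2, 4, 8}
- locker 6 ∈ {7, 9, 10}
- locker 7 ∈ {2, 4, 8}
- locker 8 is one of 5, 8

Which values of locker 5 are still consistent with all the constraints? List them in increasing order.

2, 4, 8

locker 3, locker 5, locker 7 share exactly the 3 values {2, 4, 8}; by pigeonhole those values go to them, so strike 2, 4, 8 from locker 2, locker 4, locker 8.
locker 8's domain is down to {5}, so locker 8 = 5.
locker 1 and locker 2 share exactly the 2 values {3, 6}; by pigeonhole those values go to them, so strike 3, 6 from locker 4.
locker 4 has just one choice, so locker 4 = 9. Strike 9 from locker 6.
No further eliminations apply; locker 5 can still be any of 2, 4, 8.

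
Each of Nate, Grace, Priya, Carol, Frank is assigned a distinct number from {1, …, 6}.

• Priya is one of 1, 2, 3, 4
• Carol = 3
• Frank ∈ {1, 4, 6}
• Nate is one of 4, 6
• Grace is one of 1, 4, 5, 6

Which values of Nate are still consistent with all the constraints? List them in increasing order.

4, 6

Carol has just one choice, so Carol = 3. So Priya can't be 3.
No further eliminations apply; Nate can still be any of 4, 6.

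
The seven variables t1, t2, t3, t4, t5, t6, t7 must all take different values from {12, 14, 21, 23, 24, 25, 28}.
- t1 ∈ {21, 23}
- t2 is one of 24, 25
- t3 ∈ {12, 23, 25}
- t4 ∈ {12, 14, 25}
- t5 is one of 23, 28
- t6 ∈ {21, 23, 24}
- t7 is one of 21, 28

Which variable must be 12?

t3

The 7 variables draw from only 7 values {12, 14, 21, 23, 24, 25, 28}, so each is used; only t4 can be 14, hence t4 = 14.
The 6 still-open variables draw from only 6 values {12, 21, 23, 24, 25, 28}, so each is used; only t3 can be 12, hence t3 = 12.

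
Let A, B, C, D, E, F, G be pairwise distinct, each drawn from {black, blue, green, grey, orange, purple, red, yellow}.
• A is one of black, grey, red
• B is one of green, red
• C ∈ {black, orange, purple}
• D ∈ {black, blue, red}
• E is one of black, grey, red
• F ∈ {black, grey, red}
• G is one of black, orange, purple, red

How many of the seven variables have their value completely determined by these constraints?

The 7 variables together cover exactly {black, blue, green, grey, orange, purple, red} — 7 values for 7 variables — and blue appears only in D's list, so D = blue.
The 6 still-open variables together cover exactly {black, green, grey, orange, purple, red} — 6 values for 6 variables — and green appears only in B's list, so B = green.
The 3 variables A, E, F are confined to {black, grey, red}, which locks those values in; drop them from C, G.
Determined: B=green, D=blue. The other variables each still have more than one consistent value. That makes 2.

2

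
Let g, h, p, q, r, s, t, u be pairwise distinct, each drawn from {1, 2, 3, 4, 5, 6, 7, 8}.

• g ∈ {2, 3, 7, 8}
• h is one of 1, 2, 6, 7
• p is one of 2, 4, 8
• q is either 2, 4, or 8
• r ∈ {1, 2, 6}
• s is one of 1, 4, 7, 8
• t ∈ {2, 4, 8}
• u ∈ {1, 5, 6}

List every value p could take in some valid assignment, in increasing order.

2, 4, 8

Among the 8 variables, 3 fits only g (and all 8 values in {1, 2, 3, 4, 5, 6, 7, 8} must be used), so g = 3.
Among the 7 still-open variables, 5 fits only u (and all 7 values in {1, 2, 4, 5, 6, 7, 8} must be used), so u = 5.
p, q, t between them cover only {2, 4, 8} — a naked triple. Remove those values from h, r, s.
No further eliminations apply; p can still be any of 2, 4, 8.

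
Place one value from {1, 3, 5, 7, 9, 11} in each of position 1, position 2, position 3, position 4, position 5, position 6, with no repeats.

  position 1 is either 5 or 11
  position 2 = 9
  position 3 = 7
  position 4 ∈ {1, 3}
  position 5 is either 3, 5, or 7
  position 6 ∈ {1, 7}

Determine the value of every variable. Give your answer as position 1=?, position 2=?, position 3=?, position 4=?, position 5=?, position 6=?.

position 1=11, position 2=9, position 3=7, position 4=3, position 5=5, position 6=1

position 2 must be 9 (only option left).
position 3 must be 7 (only option left). Remove 7 from position 5, position 6.
position 6's domain is down to {1}, so position 6 = 1. So position 4 can't be 1.
position 4's domain is down to {3}, so position 4 = 3. Strike 3 from position 5.
position 5 must be 5 (only option left). Strike 5 from position 1.
That leaves position 1 = 11.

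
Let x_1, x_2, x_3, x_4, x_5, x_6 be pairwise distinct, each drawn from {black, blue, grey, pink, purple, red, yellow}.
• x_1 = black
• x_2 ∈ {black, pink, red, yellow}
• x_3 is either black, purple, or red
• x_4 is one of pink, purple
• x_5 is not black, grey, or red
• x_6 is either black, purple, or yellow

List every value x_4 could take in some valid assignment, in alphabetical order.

x_1 has just one choice, so x_1 = black. Strike black from x_2, x_3, x_6.
Among the 5 still-open variables, blue fits only x_5 (and all 5 values in {blue, pink, purple, red, yellow} must be used), so x_5 = blue.
No further eliminations apply; x_4 can still be any of pink, purple.

pink, purple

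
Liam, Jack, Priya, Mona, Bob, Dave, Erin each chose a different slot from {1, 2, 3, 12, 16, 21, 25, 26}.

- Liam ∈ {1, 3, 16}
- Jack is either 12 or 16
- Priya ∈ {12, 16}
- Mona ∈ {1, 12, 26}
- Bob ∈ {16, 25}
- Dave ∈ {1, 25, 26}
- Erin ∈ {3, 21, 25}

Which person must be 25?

The 7 variables together cover exactly {1, 3, 12, 16, 21, 25, 26} — 7 values for 7 variables — and 21 appears only in Erin's list, so Erin = 21.
Among the 6 still-open variables, 3 fits only Liam (and all 6 values in {1, 3, 12, 16, 25, 26} must be used), so Liam = 3.
The 2 variables Jack and Priya are confined to {12, 16}, which locks those values in; drop them from Mona, Bob.
So 25 goes to Bob.

Bob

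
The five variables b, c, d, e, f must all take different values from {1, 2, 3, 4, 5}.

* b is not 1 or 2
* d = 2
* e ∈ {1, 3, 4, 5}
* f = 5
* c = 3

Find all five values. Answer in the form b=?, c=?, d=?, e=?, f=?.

c must be 3 (only option left). Eliminate 3 elsewhere: b, e.
That leaves d = 2.
That leaves f = 5. So b, e can't be 5.
b must be 4 (only option left). So e can't be 4.
e has just one choice, so e = 1.

b=4, c=3, d=2, e=1, f=5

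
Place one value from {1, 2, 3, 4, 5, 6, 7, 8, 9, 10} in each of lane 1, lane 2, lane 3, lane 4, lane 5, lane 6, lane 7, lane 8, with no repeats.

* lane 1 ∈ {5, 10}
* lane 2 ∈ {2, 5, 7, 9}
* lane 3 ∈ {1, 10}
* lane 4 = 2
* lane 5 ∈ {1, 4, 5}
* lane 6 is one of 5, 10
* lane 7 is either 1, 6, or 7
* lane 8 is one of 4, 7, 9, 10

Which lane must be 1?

lane 4's domain is down to {2}, so lane 4 = 2. Eliminate 2 elsewhere: lane 2.
Among the 7 still-open variables, 6 fits only lane 7 (and all 7 values in {1, 4, 5, 6, 7, 9, 10} must be used), so lane 7 = 6.
lane 1 and lane 6 between them cover only {5, 10} — a naked pair. Remove those values from lane 2, lane 3, lane 5, lane 8.
So 1 goes to lane 3.

lane 3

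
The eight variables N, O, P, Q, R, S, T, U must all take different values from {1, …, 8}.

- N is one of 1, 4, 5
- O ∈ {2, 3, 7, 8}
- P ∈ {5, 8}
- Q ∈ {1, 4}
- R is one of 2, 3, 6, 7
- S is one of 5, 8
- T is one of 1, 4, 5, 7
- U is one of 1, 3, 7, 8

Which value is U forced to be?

The 8 variables together cover exactly {1, 2, 3, 4, 5, 6, 7, 8} — 8 values for 8 variables — and 6 appears only in R's list, so R = 6.
The 7 still-open variables together cover exactly {1, 2, 3, 4, 5, 7, 8} — 7 values for 7 variables — and 2 appears only in O's list, so O = 2.
Among the 6 still-open variables, 3 fits only U (and all 6 values in {1, 3, 4, 5, 7, 8} must be used), so U = 3.

3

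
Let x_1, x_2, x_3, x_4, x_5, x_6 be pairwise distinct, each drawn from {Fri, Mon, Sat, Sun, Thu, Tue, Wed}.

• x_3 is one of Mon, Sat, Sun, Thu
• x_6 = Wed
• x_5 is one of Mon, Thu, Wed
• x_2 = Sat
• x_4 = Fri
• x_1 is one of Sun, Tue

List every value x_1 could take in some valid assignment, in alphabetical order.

Sun, Tue

x_2's domain is down to {Sat}, so x_2 = Sat. Remove Sat from x_3.
That leaves x_4 = Fri.
x_6 has just one choice, so x_6 = Wed. Eliminate Wed elsewhere: x_5.
No further eliminations apply; x_1 can still be any of Sun, Tue.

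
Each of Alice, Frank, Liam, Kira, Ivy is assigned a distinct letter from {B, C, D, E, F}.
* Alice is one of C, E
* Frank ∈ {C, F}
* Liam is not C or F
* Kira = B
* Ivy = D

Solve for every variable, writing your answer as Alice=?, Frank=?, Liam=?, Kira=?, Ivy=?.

Alice=C, Frank=F, Liam=E, Kira=B, Ivy=D

Kira's domain is down to {B}, so Kira = B. Remove B from Liam.
Ivy's domain is down to {D}, so Ivy = D. Eliminate D elsewhere: Liam.
Liam's domain is down to {E}, so Liam = E. Strike E from Alice.
Alice's domain is down to {C}, so Alice = C. So Frank can't be C.
That leaves Frank = F.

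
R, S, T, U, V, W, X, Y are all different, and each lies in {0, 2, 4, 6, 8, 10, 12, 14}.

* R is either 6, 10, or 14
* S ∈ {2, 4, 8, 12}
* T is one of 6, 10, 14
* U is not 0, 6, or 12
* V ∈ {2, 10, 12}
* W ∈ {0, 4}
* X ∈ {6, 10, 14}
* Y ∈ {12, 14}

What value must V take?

Among the 8 variables, 0 fits only W (and all 8 values in {0, 2, 4, 6, 8, 10, 12, 14} must be used), so W = 0.
The 3 variables R, T, X are confined to {6, 10, 14}, which locks those values in; drop them from U, V, Y.
Y's domain is down to {12}, so Y = 12. Eliminate 12 elsewhere: S, V.
So V = 2.

2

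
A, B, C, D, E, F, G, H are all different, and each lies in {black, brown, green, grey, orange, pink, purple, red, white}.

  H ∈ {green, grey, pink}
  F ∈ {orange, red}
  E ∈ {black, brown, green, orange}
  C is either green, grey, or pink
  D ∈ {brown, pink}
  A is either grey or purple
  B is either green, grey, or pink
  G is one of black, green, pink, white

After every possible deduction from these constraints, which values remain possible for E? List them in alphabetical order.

The 3 variables B, C, H are confined to {green, grey, pink}, which locks those values in; drop them from A, D, E, G.
A must be purple (only option left).
D must be brown (only option left). Strike brown from E.
No further eliminations apply; E can still be any of black, orange.

black, orange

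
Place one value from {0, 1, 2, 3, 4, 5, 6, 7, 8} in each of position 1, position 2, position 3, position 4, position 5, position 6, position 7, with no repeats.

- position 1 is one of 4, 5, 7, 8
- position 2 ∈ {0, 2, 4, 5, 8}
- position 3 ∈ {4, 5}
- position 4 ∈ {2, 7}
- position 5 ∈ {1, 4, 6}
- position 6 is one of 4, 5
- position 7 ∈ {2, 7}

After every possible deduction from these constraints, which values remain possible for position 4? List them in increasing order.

The 2 variables position 3 and position 6 are confined to {4, 5}, which locks those values in; drop them from position 1, position 2, position 5.
position 4 and position 7 share exactly the 2 values {2, 7}; by pigeonhole those values go to them, so strike 2, 7 from position 1, position 2.
That leaves position 1 = 8. Strike 8 from position 2.
position 2's domain is down to {0}, so position 2 = 0.
No further eliminations apply; position 4 can still be any of 2, 7.

2, 7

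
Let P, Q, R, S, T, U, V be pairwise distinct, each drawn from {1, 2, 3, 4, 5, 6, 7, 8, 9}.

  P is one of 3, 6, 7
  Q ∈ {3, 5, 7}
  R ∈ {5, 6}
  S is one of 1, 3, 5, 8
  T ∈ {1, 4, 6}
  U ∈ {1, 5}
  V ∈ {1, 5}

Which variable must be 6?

R

The 7 variables together cover exactly {1, 3, 4, 5, 6, 7, 8} — 7 values for 7 variables — and 4 appears only in T's list, so T = 4.
The 6 still-open variables draw from only 6 values {1, 3, 5, 6, 7, 8}, so each is used; only S can be 8, hence S = 8.
The 2 variables U and V are confined to {1, 5}, which locks those values in; drop them from Q, R.
So 6 goes to R.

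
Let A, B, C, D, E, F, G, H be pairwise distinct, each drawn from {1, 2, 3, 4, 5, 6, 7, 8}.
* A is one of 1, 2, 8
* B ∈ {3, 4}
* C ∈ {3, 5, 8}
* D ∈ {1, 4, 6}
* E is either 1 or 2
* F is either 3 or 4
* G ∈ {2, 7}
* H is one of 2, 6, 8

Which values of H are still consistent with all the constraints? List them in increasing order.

2, 6, 8

The 8 variables together cover exactly {1, 2, 3, 4, 5, 6, 7, 8} — 8 values for 8 variables — and 5 appears only in C's list, so C = 5.
The 7 still-open variables draw from only 7 values {1, 2, 3, 4, 6, 7, 8}, so each is used; only G can be 7, hence G = 7.
B and F share exactly the 2 values {3, 4}; by pigeonhole those values go to them, so strike 3, 4 from D.
No further eliminations apply; H can still be any of 2, 6, 8.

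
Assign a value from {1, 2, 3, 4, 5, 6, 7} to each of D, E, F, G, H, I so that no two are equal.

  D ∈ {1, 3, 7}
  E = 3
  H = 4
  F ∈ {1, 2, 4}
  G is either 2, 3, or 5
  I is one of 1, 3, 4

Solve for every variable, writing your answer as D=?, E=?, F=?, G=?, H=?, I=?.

D=7, E=3, F=2, G=5, H=4, I=1

E must be 3 (only option left). Remove 3 from D, G, I.
H has just one choice, so H = 4. Eliminate 4 elsewhere: F, I.
I's domain is down to {1}, so I = 1. Remove 1 from D, F.
D has just one choice, so D = 7.
F has just one choice, so F = 2. Strike 2 from G.
G has just one choice, so G = 5.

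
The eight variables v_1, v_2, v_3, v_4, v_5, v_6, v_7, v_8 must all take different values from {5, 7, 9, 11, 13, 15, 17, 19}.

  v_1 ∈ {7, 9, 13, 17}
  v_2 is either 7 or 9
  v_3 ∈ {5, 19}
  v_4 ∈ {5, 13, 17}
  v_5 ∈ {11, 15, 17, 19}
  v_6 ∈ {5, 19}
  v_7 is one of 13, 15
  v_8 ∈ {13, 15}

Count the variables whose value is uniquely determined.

2

The 8 variables draw from only 8 values {5, 7, 9, 11, 13, 15, 17, 19}, so each is used; only v_5 can be 11, hence v_5 = 11.
v_3 and v_6 between them cover only {5, 19} — a naked pair. Remove those values from v_4.
The 2 variables v_7 and v_8 are confined to {13, 15}, which locks those values in; drop them from v_1, v_4.
v_4's domain is down to {17}, so v_4 = 17. Remove 17 from v_1.
Determined: v_4=17, v_5=11. The other variables each still have more than one consistent value. That makes 2.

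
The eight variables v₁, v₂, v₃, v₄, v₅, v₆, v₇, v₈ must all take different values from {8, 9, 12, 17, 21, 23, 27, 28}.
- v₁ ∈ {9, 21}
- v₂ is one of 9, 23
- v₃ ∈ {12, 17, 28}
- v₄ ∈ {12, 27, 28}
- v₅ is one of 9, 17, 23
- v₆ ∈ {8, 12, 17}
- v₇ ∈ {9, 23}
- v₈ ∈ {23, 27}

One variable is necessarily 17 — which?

The 8 variables draw from only 8 values {8, 9, 12, 17, 21, 23, 27, 28}, so each is used; only v₆ can be 8, hence v₆ = 8.
Among the 7 still-open variables, 21 fits only v₁ (and all 7 values in {9, 12, 17, 21, 23, 27, 28} must be used), so v₁ = 21.
v₂ and v₇ between them cover only {9, 23} — a naked pair. Remove those values from v₅, v₈.
So 17 goes to v₅.

v₅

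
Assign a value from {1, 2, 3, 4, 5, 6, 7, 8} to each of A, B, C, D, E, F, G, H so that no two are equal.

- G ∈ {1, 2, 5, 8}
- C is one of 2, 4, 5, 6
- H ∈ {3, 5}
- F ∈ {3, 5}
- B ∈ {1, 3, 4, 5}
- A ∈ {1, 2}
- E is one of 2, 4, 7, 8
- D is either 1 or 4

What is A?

2

Among the 8 variables, 6 fits only C (and all 8 values in {1, 2, 3, 4, 5, 6, 7, 8} must be used), so C = 6.
The 7 still-open variables draw from only 7 values {1, 2, 3, 4, 5, 7, 8}, so each is used; only E can be 7, hence E = 7.
The 6 still-open variables draw from only 6 values {1, 2, 3, 4, 5, 8}, so each is used; only G can be 8, hence G = 8.
The 5 still-open variables draw from only 5 values {1, 2, 3, 4, 5}, so each is used; only A can be 2, hence A = 2.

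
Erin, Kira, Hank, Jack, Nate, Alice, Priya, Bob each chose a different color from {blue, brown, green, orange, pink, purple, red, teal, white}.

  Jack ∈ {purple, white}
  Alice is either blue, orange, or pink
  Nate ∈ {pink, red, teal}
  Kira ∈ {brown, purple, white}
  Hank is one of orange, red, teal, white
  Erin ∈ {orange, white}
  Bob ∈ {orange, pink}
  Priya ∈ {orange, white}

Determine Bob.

pink

The 8 variables together cover exactly {blue, brown, orange, pink, purple, red, teal, white} — 8 values for 8 variables — and blue appears only in Alice's list, so Alice = blue.
Among the 7 still-open variables, brown fits only Kira (and all 7 values in {brown, orange, pink, purple, red, teal, white} must be used), so Kira = brown.
The 6 still-open variables together cover exactly {orange, pink, purple, red, teal, white} — 6 values for 6 variables — and purple appears only in Jack's list, so Jack = purple.
Erin and Priya share exactly the 2 values {orange, white}; by pigeonhole those values go to them, so strike orange, white from Hank, Bob.
So Bob = pink.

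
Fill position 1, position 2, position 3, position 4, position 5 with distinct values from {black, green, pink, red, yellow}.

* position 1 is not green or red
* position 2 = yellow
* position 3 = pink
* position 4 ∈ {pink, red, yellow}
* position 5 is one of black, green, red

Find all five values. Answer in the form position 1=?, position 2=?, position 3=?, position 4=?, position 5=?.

position 1=black, position 2=yellow, position 3=pink, position 4=red, position 5=green

position 2 must be yellow (only option left). Eliminate yellow elsewhere: position 1, position 4.
position 3 has just one choice, so position 3 = pink. Remove pink from position 1, position 4.
position 4 has just one choice, so position 4 = red. So position 5 can't be red.
position 1 has just one choice, so position 1 = black. So position 5 can't be black.
position 5 must be green (only option left).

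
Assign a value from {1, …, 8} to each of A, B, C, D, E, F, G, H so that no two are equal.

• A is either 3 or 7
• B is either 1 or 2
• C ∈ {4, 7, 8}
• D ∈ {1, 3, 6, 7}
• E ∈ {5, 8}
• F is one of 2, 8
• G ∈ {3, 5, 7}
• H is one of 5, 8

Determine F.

The 8 variables draw from only 8 values {1, 2, 3, 4, 5, 6, 7, 8}, so each is used; only C can be 4, hence C = 4.
The 7 still-open variables together cover exactly {1, 2, 3, 5, 6, 7, 8} — 7 values for 7 variables — and 6 appears only in D's list, so D = 6.
The 6 still-open variables draw from only 6 values {1, 2, 3, 5, 7, 8}, so each is used; only B can be 1, hence B = 1.
The 5 still-open variables together cover exactly {2, 3, 5, 7, 8} — 5 values for 5 variables — and 2 appears only in F's list, so F = 2.

2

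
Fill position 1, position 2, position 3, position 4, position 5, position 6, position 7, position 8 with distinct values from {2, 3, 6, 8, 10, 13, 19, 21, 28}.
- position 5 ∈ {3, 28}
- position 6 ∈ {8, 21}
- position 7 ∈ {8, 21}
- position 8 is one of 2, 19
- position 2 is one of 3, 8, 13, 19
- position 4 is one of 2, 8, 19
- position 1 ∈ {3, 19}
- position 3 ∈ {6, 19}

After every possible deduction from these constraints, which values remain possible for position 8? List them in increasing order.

Among the 8 variables, 6 fits only position 3 (and all 8 values in {2, 3, 6, 8, 13, 19, 21, 28} must be used), so position 3 = 6.
The 7 still-open variables together cover exactly {2, 3, 8, 13, 19, 21, 28} — 7 values for 7 variables — and 13 appears only in position 2's list, so position 2 = 13.
Among the 6 still-open variables, 28 fits only position 5 (and all 6 values in {2, 3, 8, 19, 21, 28} must be used), so position 5 = 28.
The 5 still-open variables draw from only 5 values {2, 3, 8, 19, 21}, so each is used; only position 1 can be 3, hence position 1 = 3.
The 2 variables position 6 and position 7 are confined to {8, 21}, which locks those values in; drop them from position 4.
No further eliminations apply; position 8 can still be any of 2, 19.

2, 19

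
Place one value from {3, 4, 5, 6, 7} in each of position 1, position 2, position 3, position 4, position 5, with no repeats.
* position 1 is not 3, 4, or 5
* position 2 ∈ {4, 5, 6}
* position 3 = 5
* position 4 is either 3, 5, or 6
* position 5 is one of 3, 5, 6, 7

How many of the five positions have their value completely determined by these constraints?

position 3 must be 5 (only option left). Strike 5 from position 2, position 4, position 5.
The 4 still-open variables together cover exactly {3, 4, 6, 7} — 4 values for 4 variables — and 4 appears only in position 2's list, so position 2 = 4.
Determined: position 2=4, position 3=5. The other positions each still have more than one consistent value. That makes 2.

2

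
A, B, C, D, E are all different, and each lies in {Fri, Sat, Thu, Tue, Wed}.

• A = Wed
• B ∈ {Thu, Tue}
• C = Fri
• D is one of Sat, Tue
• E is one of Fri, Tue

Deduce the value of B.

Thu

A must be Wed (only option left).
C must be Fri (only option left). So E can't be Fri.
E has just one choice, so E = Tue. Strike Tue from B, D.
So B = Thu.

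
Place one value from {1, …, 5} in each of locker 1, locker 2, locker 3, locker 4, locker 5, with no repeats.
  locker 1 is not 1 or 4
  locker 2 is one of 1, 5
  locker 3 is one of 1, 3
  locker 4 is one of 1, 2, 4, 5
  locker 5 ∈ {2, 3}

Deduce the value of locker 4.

4

The 5 variables together cover exactly {1, 2, 3, 4, 5} — 5 values for 5 variables — and 4 appears only in locker 4's list, so locker 4 = 4.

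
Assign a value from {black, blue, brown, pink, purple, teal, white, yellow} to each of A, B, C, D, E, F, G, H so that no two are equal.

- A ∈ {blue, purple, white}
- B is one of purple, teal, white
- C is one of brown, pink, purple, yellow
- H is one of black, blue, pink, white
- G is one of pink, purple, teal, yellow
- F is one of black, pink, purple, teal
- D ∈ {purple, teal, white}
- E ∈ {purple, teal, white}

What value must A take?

blue

The 8 variables draw from only 8 values {black, blue, brown, pink, purple, teal, white, yellow}, so each is used; only C can be brown, hence C = brown.
The 7 still-open variables draw from only 7 values {black, blue, pink, purple, teal, white, yellow}, so each is used; only G can be yellow, hence G = yellow.
B, D, E between them cover only {purple, teal, white} — a naked triple. Remove those values from A, F, H.
So A = blue.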